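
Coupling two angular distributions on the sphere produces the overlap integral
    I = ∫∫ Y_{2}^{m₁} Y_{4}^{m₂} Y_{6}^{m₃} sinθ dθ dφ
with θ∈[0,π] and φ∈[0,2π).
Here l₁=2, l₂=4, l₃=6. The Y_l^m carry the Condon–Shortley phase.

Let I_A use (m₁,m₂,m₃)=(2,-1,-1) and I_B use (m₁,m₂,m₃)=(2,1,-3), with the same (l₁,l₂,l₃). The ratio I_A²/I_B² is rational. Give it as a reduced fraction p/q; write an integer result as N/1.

5/18

l's match ⇒ only the (l;m) 3-j factors differ between A and B.
A: triangle coeff Δ(2,4,6) = 1/6435; Σ_t [0,0]: t=0:+1/17280 = 1/17280; (3j)²=7/1287 [(2 4 6; 2 -1 -1)], sign=-1
B: triangle coeff Δ(2,4,6) = 1/6435; Σ_t [0,0]: t=0:+1/17280 = 1/17280; (3j)²=14/715 [(2 4 6; 2 1 -3)], sign=-1
I_A²/I_B² = (7/1287)/(14/715) = 5/18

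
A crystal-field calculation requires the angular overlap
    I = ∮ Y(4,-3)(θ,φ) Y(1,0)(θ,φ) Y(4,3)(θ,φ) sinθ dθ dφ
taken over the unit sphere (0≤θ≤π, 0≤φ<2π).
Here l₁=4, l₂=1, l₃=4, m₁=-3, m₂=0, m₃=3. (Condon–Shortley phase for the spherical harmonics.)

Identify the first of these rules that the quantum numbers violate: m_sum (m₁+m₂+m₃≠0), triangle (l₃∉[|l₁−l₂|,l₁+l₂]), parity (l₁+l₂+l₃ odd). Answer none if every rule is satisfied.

parity

m₁+m₂+m₃ = -3 + 0 + 3 = 0  ✓
triangle: |4−1|=3 ≤ l₃=4 ≤ 4+1=5  ✓
parity: l₁+l₂+l₃ = 9 is odd  ✗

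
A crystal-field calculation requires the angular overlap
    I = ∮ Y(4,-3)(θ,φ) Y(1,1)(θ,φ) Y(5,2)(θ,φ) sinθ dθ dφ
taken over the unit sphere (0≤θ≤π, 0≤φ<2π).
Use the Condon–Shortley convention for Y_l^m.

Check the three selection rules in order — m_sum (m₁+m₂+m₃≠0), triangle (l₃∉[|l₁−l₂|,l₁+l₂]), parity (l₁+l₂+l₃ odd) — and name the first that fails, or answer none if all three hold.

none

azimuthal sum: -3 + 1 + 2 = 0  ✓
3 ≤ 5 ≤ 5 (triangle on l)  ✓
L = 4 + 1 + 5 = 10 (even)  ✓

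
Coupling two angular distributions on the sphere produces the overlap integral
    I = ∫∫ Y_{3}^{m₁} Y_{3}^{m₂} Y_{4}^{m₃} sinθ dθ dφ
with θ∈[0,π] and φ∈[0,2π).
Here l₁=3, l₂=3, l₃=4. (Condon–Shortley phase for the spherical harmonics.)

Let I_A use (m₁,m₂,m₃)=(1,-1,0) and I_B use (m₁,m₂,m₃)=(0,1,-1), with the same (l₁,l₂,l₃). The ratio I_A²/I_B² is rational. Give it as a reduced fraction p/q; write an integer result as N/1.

1/15

l's match ⇒ only the (l;m) 3-j factors differ between A and B.
A: triangle coeff Δ(3,3,4) = 1/34650; Σ_t [0,2]: t=0:+1/32 t=1:−1/36 t=2:+1/1152 = 5/1152; (3j)²=1/1386 [(3 3 4; 1 -1 0)], sign=+1
B: triangle coeff Δ(3,3,4) = 1/34650; Σ_t [0,2]: t=0:+1/288 t=1:−1/24 t=2:+1/48 = -5/288; (3j)²=5/462 [(3 3 4; 0 1 -1)], sign=+1
I_A²/I_B² = (1/1386)/(5/462) = 1/15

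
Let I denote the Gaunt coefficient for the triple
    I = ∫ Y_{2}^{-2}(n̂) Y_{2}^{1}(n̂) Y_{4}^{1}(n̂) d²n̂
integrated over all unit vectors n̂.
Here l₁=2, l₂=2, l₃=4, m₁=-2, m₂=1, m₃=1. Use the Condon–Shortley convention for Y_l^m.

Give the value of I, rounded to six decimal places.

Rules hold: Σm=0, L=8 even, 0≤4≤4.
N = 5·5·9 = 225
Δ = 0!·4!·4!/9! = 1/630
Racah Σ t=0..0: t=0:+1/16 = 1/16
⇒ 3j(2 2 4; 0 0 0)² = 2/35, sgn +1
Racah Σ t=0..0: t=0:+1/144 = 1/144
⇒ 3j(2 2 4; -2 1 1)² = 1/126, sgn -1
4πI² = N·(3j₀)²·(3jₘ)² = 5/49
I = -1·√(0.102041/4π) = -0.09011188

-0.090112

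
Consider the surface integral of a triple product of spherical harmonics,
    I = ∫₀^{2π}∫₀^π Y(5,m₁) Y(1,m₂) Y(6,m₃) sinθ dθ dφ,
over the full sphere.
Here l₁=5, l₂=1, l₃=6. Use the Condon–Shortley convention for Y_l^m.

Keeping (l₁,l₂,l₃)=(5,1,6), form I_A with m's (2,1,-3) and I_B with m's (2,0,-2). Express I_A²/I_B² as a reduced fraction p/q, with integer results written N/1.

Same 5,1,6: normalisation and zero-m 3j drop out of the ratio.
A: Δ: 0! 10! 2! / 13! → 1/858; sum: t=0:+1/60480 = 1/60480; 3j²(5 1 6; 2 1 -3) = Δ·Π!·Σ² = 6/143  (sign -1)
B: Δ: 0! 10! 2! / 13! → 1/858; sum: t=0:+1/30240 = 1/30240; 3j²(5 1 6; 2 0 -2) = Δ·Π!·Σ² = 16/429  (sign +1)
I_A²/I_B² = (6/143)/(16/429) = 9/8

9/8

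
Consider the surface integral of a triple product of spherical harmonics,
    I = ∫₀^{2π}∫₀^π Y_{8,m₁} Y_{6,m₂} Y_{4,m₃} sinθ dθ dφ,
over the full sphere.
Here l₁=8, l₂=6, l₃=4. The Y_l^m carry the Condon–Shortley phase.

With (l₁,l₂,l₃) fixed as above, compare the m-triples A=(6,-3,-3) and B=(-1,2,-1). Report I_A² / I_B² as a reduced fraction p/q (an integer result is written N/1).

Shared (l₁,l₂,l₃)=(8,6,4): N and (l;000)² cancel in I_A²/I_B².
A: Δ = 10!·6!·2!/19! = 1/23279256; Racah Σ t=1..2: t=1:−1/87091200 t=2:+1/58060800 = 1/174182400; ⇒ 3j(8 6 4; 6 -3 -3)² = 7/2584, sgn -1
B: Δ = 10!·6!·2!/19! = 1/23279256; Racah Σ t=6..8: t=6:+1/1244160 t=7:−1/1451520 t=8:+1/19353600 = 29/174182400; ⇒ 3j(8 6 4; -1 2 -1)² = 841/554268, sgn -1
I_A²/I_B² = (7/2584)/(841/554268) = 3003/1682

3003/1682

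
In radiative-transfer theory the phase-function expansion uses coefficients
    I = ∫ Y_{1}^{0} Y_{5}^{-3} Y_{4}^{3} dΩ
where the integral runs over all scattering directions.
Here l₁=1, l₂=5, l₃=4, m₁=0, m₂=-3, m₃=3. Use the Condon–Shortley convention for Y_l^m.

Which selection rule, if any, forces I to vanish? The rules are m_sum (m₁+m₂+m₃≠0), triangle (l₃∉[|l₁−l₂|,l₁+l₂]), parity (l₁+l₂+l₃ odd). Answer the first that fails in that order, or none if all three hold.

Σmᵢ = 0  ✓
l₃∈[|l₁−l₂|,l₁+l₂]=[4,6], have l₃=4  ✓
Σlᵢ = 10 ⇒ even  ✓

none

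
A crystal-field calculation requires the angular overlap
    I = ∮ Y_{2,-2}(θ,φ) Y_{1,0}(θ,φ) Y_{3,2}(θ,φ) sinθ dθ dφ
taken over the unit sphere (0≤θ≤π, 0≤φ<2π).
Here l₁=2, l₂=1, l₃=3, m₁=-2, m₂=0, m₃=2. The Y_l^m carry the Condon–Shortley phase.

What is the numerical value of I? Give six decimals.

Rules hold: Σm=0, L=6 even, 1≤3≤3.
N = 5·3·7 = 105
Δ = 0!·4!·2!/7! = 1/105
Racah Σ t=0..0: t=0:+1/4 = 1/4
⇒ 3j(2 1 3; 0 0 0)² = 3/35, sgn -1
Racah Σ t=0..0: t=0:+1/24 = 1/24
⇒ 3j(2 1 3; -2 0 2)² = 1/21, sgn -1
4πI² = N·(3j₀)²·(3jₘ)² = 3/7
I = +1·√(0.428571/4π) = 0.18467439

0.184674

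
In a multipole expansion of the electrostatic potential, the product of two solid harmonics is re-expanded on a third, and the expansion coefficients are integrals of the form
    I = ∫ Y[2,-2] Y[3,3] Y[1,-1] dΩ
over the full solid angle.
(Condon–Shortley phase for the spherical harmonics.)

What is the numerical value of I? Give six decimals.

-0.319865

Checks pass: Σm=0; 6 even; l₃=1∈[1,5].
(2·2+1)(2·3+1)(2·1+1) = 105
Δ: 4! 0! 2! / 7! → 1/105
sum: t=2:+1/4 = 1/4
3j²(2 3 1; 0 0 0) = Δ·Π!·Σ² = 3/35  (sign -1)
sum: t=4:+1/48 = 1/48
3j²(2 3 1; -2 3 -1) = Δ·Π!·Σ² = 1/7  (sign +1)
combine: 4πI² = 105·3/35·1/7 = 9/7
take √, sign -1: I = -0.31986543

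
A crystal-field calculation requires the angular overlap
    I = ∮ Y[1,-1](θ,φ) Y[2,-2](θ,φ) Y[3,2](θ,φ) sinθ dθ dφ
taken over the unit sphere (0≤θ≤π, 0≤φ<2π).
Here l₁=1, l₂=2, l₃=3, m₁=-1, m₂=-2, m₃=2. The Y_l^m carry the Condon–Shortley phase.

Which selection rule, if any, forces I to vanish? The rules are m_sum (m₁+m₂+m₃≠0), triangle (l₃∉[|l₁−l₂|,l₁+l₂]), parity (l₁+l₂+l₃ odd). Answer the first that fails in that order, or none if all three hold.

m_sum

m₁+m₂+m₃ = -1 − 2 + 2 = -1  ✗
triangle: |1−2|=1 ≤ l₃=3 ≤ 1+2=3
parity: l₁+l₂+l₃ = 6 is even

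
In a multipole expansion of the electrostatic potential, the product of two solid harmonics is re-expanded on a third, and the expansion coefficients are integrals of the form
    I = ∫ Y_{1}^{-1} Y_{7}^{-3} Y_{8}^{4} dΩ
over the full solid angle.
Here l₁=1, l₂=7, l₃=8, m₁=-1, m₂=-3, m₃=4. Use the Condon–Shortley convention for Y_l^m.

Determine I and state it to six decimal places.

Checks pass: Σm=0; 16 even; l₃=8∈[6,8].
(2·1+1)(2·7+1)(2·8+1) = 765
Δ: 0! 2! 14! / 17! → 1/2040
sum: t=0:+1/25401600 = 1/25401600
3j²(1 7 8; 0 0 0) = Δ·Π!·Σ² = 8/255  (sign +1)
sum: t=0:+1/174182400 = 1/174182400
3j²(1 7 8; -1 -3 4) = Δ·Π!·Σ² = 11/340  (sign +1)
combine: 4πI² = 765·8/255·11/340 = 66/85
take √, sign +1: I = 0.24857507

0.248575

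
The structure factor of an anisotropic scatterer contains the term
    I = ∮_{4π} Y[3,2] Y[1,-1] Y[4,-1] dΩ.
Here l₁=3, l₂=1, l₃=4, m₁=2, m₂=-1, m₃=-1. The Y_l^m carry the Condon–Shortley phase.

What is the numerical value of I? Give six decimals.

-0.106622

Checks pass: Σm=0; 8 even; l₃=4∈[2,4].
(2·3+1)(2·1+1)(2·4+1) = 189
Δ: 0! 6! 2! / 9! → 1/252
sum: t=0:+1/36 = 1/36
3j²(3 1 4; 0 0 0) = Δ·Π!·Σ² = 4/63  (sign +1)
sum: t=0:+1/240 = 1/240
3j²(3 1 4; 2 -1 -1) = Δ·Π!·Σ² = 1/84  (sign -1)
combine: 4πI² = 189·4/63·1/84 = 1/7
take √, sign -1: I = -0.10662181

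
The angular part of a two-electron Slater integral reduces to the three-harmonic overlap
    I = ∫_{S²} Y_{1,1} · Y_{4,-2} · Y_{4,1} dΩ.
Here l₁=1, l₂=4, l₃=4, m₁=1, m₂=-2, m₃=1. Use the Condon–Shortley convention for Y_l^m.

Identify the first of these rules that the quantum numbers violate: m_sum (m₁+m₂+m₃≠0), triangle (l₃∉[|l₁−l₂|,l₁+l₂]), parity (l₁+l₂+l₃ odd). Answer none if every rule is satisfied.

m₁+m₂+m₃ = 1 − 2 + 1 = 0  ✓
triangle: |1−4|=3 ≤ l₃=4 ≤ 1+4=5  ✓
parity: l₁+l₂+l₃ = 9 is odd  ✗

parity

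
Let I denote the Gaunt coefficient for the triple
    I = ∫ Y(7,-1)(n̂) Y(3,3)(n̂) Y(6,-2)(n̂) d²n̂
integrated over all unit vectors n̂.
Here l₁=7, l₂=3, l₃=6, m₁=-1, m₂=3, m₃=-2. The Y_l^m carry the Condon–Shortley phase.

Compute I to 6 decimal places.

m-sum 0 ✓  L=16 even ✓  4≤6≤10 ✓
Π(2lᵢ+1) = 15×7×13 = 1365
triangle coeff Δ(7,3,6) = 1/2042040
Σ_t [1,3]: t=1:−1/207360 t=2:+1/57600 t=3:−1/207360 = 1/129600
(3j)²=168/12155 [(7 3 6; 0 0 0)], sign=+1
Σ_t [4,4]: t=4:+1/829440 = 1/829440
(3j)²=35/2431 [(7 3 6; -1 3 -2)], sign=+1
⇒ 4πI² = 123480/454597
I = (+1)√(123480/454597/(4π)) = 0.14702124

0.147021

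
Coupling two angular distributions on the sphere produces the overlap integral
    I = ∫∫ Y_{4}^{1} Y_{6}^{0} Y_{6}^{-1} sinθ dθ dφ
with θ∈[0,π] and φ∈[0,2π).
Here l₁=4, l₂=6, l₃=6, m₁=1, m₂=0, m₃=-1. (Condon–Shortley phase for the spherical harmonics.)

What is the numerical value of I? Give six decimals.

-0.043721

m-sum 0 ✓  L=16 even ✓  2≤6≤10 ✓
Π(2lᵢ+1) = 9×13×13 = 1521
triangle coeff Δ(4,6,6) = 1/15315300
Σ_t [0,4]: t=0:+1/829440 t=1:−1/25920 t=2:+1/9216 t=3:−1/25920 t=4:+1/829440 = 7/207360
(3j)²=28/2431 [(4 6 6; 0 0 0)], sign=+1
Σ_t [0,3]: t=0:+1/207360 t=1:−1/17280 t=2:+1/13824 t=3:−1/103680 = 1/103680
(3j)²=10/7293 [(4 6 6; 1 0 -1)], sign=-1
⇒ 4πI² = 840/34969
I = (-1)√(840/34969/(4π)) = -0.04372130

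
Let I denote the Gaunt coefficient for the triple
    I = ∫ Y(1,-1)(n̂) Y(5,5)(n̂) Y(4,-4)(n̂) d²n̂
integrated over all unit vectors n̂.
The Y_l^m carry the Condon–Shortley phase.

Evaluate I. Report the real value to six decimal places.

m-sum 0 ✓  L=10 even ✓  4≤4≤6 ✓
Π(2lᵢ+1) = 3×11×9 = 297
triangle coeff Δ(1,5,4) = 1/495
Σ_t [1,1]: t=1:−1/576 = -1/576
(3j)²=5/99 [(1 5 4; 0 0 0)], sign=-1
Σ_t [2,2]: t=2:+1/80640 = 1/80640
(3j)²=1/11 [(1 5 4; -1 5 -4)], sign=+1
⇒ 4πI² = 15/11
I = (-1)√(15/11/(4π)) = -0.32941575

-0.329416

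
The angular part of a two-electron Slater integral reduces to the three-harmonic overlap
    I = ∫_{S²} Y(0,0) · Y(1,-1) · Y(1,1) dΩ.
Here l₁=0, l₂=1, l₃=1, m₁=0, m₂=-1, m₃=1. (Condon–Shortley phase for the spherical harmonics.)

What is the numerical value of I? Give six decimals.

-0.282095

Checks pass: Σm=0; 2 even; l₃=1∈[1,1].
(2·0+1)(2·1+1)(2·1+1) = 9
Δ: 0! 0! 2! / 3! → 1/3
sum: t=0:+1/1 = 1/1
3j²(0 1 1; 0 0 0) = Δ·Π!·Σ² = 1/3  (sign -1)
sum: t=0:+1/2 = 1/2
3j²(0 1 1; 0 -1 1) = Δ·Π!·Σ² = 1/3  (sign +1)
combine: 4πI² = 9·1/3·1/3 = 1/1
take √, sign -1: I = -0.28209479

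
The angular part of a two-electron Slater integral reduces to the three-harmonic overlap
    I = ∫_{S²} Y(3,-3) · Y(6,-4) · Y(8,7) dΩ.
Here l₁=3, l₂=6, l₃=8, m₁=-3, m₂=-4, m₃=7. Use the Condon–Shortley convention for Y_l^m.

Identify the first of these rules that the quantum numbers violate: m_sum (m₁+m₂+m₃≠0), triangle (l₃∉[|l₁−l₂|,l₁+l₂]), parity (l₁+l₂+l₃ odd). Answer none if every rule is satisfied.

Σmᵢ = 0  ✓
l₃∈[|l₁−l₂|,l₁+l₂]=[3,9], have l₃=8  ✓
Σlᵢ = 17 ⇒ odd  ✗

parity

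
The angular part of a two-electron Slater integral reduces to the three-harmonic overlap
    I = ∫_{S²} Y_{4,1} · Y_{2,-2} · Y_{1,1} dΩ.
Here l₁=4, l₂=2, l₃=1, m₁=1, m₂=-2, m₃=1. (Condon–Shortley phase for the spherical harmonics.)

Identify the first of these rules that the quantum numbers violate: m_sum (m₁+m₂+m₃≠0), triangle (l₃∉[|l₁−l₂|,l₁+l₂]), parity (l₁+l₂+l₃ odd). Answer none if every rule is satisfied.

m₁+m₂+m₃ = 1 − 2 + 1 = 0  ✓
triangle: |4−2|=2 ≤ l₃=1 ≤ 4+2=6  ✗
parity: l₁+l₂+l₃ = 7 is odd

triangle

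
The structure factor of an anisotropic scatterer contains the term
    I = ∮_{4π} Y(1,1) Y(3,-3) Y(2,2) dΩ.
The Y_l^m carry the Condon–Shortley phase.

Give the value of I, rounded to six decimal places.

m-sum 0 ✓  L=6 even ✓  2≤2≤4 ✓
Π(2lᵢ+1) = 3×7×5 = 105
triangle coeff Δ(1,3,2) = 1/105
Σ_t [1,1]: t=1:−1/4 = -1/4
(3j)²=3/35 [(1 3 2; 0 0 0)], sign=-1
Σ_t [0,0]: t=0:+1/48 = 1/48
(3j)²=1/7 [(1 3 2; 1 -3 2)], sign=+1
⇒ 4πI² = 9/7
I = (-1)√(9/7/(4π)) = -0.31986543

-0.319865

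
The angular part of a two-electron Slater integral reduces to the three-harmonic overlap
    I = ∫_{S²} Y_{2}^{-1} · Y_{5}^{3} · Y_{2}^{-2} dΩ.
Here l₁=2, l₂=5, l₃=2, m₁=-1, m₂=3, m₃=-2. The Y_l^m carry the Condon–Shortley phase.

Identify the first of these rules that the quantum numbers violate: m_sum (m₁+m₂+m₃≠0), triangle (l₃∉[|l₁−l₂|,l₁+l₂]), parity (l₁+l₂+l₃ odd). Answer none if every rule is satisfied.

Σmᵢ = 0  ✓
l₃∈[|l₁−l₂|,l₁+l₂]=[3,7], have l₃=2  ✗
Σlᵢ = 9 ⇒ odd

triangle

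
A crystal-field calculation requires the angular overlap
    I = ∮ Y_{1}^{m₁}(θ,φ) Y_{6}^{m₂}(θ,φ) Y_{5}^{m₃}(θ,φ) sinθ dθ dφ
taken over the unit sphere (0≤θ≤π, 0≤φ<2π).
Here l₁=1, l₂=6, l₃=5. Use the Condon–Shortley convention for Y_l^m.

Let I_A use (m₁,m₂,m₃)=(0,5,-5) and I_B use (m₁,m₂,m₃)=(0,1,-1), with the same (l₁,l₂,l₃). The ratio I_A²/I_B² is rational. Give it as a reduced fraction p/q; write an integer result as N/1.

l's match ⇒ only the (l;m) 3-j factors differ between A and B.
A: triangle coeff Δ(1,6,5) = 1/858; Σ_t [1,1]: t=1:−1/3628800 = -1/3628800; (3j)²=1/78 [(1 6 5; 0 5 -5)], sign=-1
B: triangle coeff Δ(1,6,5) = 1/858; Σ_t [1,1]: t=1:−1/17280 = -1/17280; (3j)²=35/858 [(1 6 5; 0 1 -1)], sign=-1
I_A²/I_B² = (1/78)/(35/858) = 11/35

11/35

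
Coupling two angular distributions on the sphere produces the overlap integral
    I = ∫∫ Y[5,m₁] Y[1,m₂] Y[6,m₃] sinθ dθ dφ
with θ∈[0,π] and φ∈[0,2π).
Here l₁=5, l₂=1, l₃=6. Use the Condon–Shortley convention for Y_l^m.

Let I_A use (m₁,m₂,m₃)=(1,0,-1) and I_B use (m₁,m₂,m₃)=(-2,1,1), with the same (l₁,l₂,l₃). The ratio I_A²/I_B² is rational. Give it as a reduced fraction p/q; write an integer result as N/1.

7/2

Shared (l₁,l₂,l₃)=(5,1,6): N and (l;000)² cancel in I_A²/I_B².
A: Δ = 0!·10!·2!/13! = 1/858; Racah Σ t=0..0: t=0:+1/17280 = 1/17280; ⇒ 3j(5 1 6; 1 0 -1)² = 35/858, sgn -1
B: Δ = 0!·10!·2!/13! = 1/858; Racah Σ t=0..0: t=0:+1/60480 = 1/60480; ⇒ 3j(5 1 6; -2 1 1)² = 5/429, sgn -1
I_A²/I_B² = (35/858)/(5/429) = 7/2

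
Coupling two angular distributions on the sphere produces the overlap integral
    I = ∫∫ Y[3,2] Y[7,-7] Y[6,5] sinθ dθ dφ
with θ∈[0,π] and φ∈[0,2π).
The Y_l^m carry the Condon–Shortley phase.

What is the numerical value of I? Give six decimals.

Checks pass: Σm=0; 16 even; l₃=6∈[4,10].
(2·3+1)(2·7+1)(2·6+1) = 1365
Δ: 4! 2! 10! / 17! → 1/2042040
sum: t=1:−1/207360 t=2:+1/57600 t=3:−1/207360 = 1/129600
3j²(3 7 6; 0 0 0) = Δ·Π!·Σ² = 168/12155  (sign +1)
sum: t=0:+1/87091200 = 1/87091200
3j²(3 7 6; 2 -7 5) = Δ·Π!·Σ² = 11/408  (sign -1)
combine: 4πI² = 1365·168/12155·11/408 = 147/289
take √, sign -1: I = -0.20118927

-0.201189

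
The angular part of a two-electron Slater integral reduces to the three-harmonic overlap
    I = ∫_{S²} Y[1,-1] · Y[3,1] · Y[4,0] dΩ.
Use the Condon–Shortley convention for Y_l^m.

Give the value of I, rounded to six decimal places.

Checks pass: Σm=0; 8 even; l₃=4∈[2,4].
(2·1+1)(2·3+1)(2·4+1) = 189
Δ: 0! 2! 6! / 9! → 1/252
sum: t=0:+1/36 = 1/36
3j²(1 3 4; 0 0 0) = Δ·Π!·Σ² = 4/63  (sign +1)
sum: t=0:+1/96 = 1/96
3j²(1 3 4; -1 1 0) = Δ·Π!·Σ² = 1/42  (sign +1)
combine: 4πI² = 189·4/63·1/42 = 2/7
take √, sign +1: I = 0.15078601

0.150786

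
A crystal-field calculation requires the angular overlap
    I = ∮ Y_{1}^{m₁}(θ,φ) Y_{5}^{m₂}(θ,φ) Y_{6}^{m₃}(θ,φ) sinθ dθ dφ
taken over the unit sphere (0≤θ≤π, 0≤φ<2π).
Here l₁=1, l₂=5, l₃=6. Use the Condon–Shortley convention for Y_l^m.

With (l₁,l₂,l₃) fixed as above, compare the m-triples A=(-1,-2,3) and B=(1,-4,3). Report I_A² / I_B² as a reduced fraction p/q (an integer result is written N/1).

Same 1,5,6: normalisation and zero-m 3j drop out of the ratio.
A: Δ: 0! 2! 10! / 13! → 1/858; sum: t=0:+1/60480 = 1/60480; 3j²(1 5 6; -1 -2 3) = Δ·Π!·Σ² = 6/143  (sign -1)
B: Δ: 0! 2! 10! / 13! → 1/858; sum: t=0:+1/725760 = 1/725760; 3j²(1 5 6; 1 -4 3) = Δ·Π!·Σ² = 1/286  (sign -1)
I_A²/I_B² = (6/143)/(1/286) = 12/1

12/1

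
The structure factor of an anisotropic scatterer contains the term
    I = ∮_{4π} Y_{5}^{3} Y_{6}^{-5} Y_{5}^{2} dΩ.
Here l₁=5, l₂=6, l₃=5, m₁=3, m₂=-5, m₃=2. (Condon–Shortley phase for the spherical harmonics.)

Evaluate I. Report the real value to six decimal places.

Rules hold: Σm=0, L=16 even, 1≤5≤11.
N = 11·13·11 = 1573
Δ = 6!·4!·6!/17! = 1/28588560
Racah Σ t=1..5: t=1:−1/345600 t=2:+1/13824 t=3:−1/5184 t=4:+1/13824 t=5:−1/345600 = -7/129600
⇒ 3j(5 6 5; 0 0 0)² = 80/7293, sgn +1
Racah Σ t=0..1: t=0:+1/345600 t=1:−1/518400 = 1/1036800
⇒ 3j(5 6 5; 3 -5 2)² = 7/2210, sgn -1
4πI² = N·(3j₀)²·(3jₘ)² = 616/11271
I = -1·√(0.0546535/4π) = -0.06594839

-0.065948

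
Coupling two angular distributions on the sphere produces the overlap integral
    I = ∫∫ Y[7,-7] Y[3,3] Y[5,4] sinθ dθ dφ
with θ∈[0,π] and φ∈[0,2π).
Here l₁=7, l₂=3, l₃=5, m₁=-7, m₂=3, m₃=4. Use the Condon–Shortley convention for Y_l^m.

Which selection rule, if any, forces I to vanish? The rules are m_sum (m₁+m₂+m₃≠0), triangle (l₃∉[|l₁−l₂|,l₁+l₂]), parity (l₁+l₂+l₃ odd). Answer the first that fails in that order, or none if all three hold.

parity

m₁+m₂+m₃ = -7 + 3 + 4 = 0  ✓
triangle: |7−3|=4 ≤ l₃=5 ≤ 7+3=10  ✓
parity: l₁+l₂+l₃ = 15 is odd  ✗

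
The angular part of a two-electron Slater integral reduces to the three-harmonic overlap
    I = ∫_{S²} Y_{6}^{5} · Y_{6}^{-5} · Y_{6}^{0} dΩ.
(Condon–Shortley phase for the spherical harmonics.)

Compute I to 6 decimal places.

Rules hold: Σm=0, L=18 even, 0≤6≤12.
N = 13·13·13 = 2197
Δ = 6!·6!·6!/19! = 1/325909584
Racah Σ t=0..6: t=0:+1/373248000 t=1:−1/1728000 t=2:+1/110592 t=3:−1/46656 t=4:+1/110592 t=5:−1/1728000 t=6:+1/373248000 = -7/1555200
⇒ 3j(6 6 6; 0 0 0)² = 400/46189, sgn -1
Racah Σ t=0..1: t=0:+1/10368000 t=1:−1/62208000 = 1/12441600
⇒ 3j(6 6 6; 5 -5 0)² = 275/16796, sgn +1
4πI² = N·(3j₀)²·(3jₘ)² = 32500/104329
I = -1·√(0.311515/4π) = -0.15744694

-0.157447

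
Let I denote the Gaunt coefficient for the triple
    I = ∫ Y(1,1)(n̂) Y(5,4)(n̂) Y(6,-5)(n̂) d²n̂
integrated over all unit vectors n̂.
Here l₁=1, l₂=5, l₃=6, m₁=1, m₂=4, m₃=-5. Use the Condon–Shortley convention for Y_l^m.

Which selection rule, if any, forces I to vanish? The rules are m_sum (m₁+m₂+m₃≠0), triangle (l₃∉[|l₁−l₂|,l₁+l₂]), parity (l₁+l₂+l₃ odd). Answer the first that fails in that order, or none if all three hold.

none

azimuthal sum: 1 + 4 − 5 = 0  ✓
4 ≤ 6 ≤ 6 (triangle on l)  ✓
L = 1 + 5 + 6 = 12 (even)  ✓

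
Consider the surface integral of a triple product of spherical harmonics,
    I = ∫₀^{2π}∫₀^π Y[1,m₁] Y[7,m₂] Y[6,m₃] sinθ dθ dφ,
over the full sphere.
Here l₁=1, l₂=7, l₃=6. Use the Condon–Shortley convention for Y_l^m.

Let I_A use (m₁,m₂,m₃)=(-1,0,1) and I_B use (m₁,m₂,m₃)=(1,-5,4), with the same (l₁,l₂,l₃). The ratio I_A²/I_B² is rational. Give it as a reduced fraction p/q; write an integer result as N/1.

7/22

Same 1,7,6: normalisation and zero-m 3j drop out of the ratio.
A: Δ: 2! 0! 12! / 15! → 1/1365; sum: t=2:+1/1209600 = 1/1209600; 3j²(1 7 6; -1 0 1) = Δ·Π!·Σ² = 1/65  (sign -1)
B: Δ: 2! 0! 12! / 15! → 1/1365; sum: t=0:+1/14515200 = 1/14515200; 3j²(1 7 6; 1 -5 4) = Δ·Π!·Σ² = 22/455  (sign +1)
I_A²/I_B² = (1/65)/(22/455) = 7/22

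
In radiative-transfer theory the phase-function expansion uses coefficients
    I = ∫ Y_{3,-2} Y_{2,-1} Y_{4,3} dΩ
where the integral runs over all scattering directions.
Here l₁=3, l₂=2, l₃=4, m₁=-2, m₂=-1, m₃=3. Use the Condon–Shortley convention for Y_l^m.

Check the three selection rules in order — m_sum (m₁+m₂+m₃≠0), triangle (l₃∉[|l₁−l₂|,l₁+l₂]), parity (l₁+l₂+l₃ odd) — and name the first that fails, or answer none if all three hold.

m₁+m₂+m₃ = -2 − 1 + 3 = 0  ✓
triangle: |3−2|=1 ≤ l₃=4 ≤ 3+2=5  ✓
parity: l₁+l₂+l₃ = 9 is odd  ✗

parity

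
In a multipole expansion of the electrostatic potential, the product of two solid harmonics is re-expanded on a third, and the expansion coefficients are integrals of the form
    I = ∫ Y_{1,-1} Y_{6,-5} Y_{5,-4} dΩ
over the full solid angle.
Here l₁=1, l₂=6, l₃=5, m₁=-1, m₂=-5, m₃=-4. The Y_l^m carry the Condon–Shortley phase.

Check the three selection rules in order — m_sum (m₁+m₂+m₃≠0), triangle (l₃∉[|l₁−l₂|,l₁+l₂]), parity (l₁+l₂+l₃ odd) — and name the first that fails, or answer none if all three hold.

azimuthal sum: -1 − 5 − 4 = -10  ✗
5 ≤ 5 ≤ 7 (triangle on l)
L = 1 + 6 + 5 = 12 (even)

m_sum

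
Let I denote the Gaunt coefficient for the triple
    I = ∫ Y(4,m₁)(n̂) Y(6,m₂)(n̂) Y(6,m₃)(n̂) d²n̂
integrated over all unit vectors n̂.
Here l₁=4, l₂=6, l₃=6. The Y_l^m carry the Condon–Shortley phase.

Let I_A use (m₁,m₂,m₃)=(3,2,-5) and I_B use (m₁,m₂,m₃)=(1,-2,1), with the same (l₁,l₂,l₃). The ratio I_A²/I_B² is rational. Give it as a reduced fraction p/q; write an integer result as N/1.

11319/5618

Shared (l₁,l₂,l₃)=(4,6,6): N and (l;000)² cancel in I_A²/I_B².
A: Δ = 4!·4!·8!/17! = 1/15315300; Racah Σ t=0..1: t=0:+1/5806080 t=1:−1/725760 = -1/829440; ⇒ 3j(4 6 6; 3 2 -5)² = 49/2652, sgn +1
B: Δ = 4!·4!·8!/17! = 1/15315300; Racah Σ t=0..3: t=0:+1/82944 t=1:−1/17280 t=2:+1/34560 t=3:−1/725760 = -53/2903040; ⇒ 3j(4 6 6; 1 -2 1)² = 2809/306306, sgn +1
I_A²/I_B² = (49/2652)/(2809/306306) = 11319/5618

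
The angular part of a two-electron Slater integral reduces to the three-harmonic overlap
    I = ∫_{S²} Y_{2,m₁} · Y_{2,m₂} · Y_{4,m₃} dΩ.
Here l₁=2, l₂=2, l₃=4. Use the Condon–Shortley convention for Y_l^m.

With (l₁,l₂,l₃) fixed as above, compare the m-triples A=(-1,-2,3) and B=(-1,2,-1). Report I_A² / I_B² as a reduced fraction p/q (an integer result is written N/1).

Same 2,2,4: normalisation and zero-m 3j drop out of the ratio.
A: Δ: 0! 4! 4! / 9! → 1/630; sum: t=0:+1/144 = 1/144; 3j²(2 2 4; -1 -2 3) = Δ·Π!·Σ² = 1/18  (sign -1)
B: Δ: 0! 4! 4! / 9! → 1/630; sum: t=0:+1/144 = 1/144; 3j²(2 2 4; -1 2 -1) = Δ·Π!·Σ² = 1/126  (sign -1)
I_A²/I_B² = (1/18)/(1/126) = 7/1

7/1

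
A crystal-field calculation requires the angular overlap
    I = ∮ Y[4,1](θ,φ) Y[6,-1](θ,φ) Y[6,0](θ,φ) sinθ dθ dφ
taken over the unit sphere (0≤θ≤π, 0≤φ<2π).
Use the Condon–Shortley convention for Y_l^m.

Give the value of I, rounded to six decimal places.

-0.043721

m-sum 0 ✓  L=16 even ✓  2≤6≤10 ✓
Π(2lᵢ+1) = 9×13×13 = 1521
triangle coeff Δ(4,6,6) = 1/15315300
Σ_t [0,4]: t=0:+1/829440 t=1:−1/25920 t=2:+1/9216 t=3:−1/25920 t=4:+1/829440 = 7/207360
(3j)²=28/2431 [(4 6 6; 0 0 0)], sign=+1
Σ_t [0,3]: t=0:+1/103680 t=1:−1/13824 t=2:+1/17280 t=3:−1/207360 = -1/103680
(3j)²=10/7293 [(4 6 6; 1 -1 0)], sign=-1
⇒ 4πI² = 840/34969
I = (-1)√(840/34969/(4π)) = -0.04372130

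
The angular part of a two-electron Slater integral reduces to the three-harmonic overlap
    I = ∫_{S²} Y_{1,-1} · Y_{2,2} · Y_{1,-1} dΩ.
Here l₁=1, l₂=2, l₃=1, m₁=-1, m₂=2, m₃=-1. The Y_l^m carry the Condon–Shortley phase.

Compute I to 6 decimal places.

Rules hold: Σm=0, L=4 even, 1≤1≤3.
N = 3·5·3 = 45
Δ = 2!·0!·2!/5! = 1/30
Racah Σ t=1..1: t=1:−1/1 = -1/1
⇒ 3j(1 2 1; 0 0 0)² = 2/15, sgn +1
Racah Σ t=2..2: t=2:+1/4 = 1/4
⇒ 3j(1 2 1; -1 2 -1)² = 1/5, sgn +1
4πI² = N·(3j₀)²·(3jₘ)² = 6/5
I = +1·√(1.2/4π) = 0.30901936

0.309019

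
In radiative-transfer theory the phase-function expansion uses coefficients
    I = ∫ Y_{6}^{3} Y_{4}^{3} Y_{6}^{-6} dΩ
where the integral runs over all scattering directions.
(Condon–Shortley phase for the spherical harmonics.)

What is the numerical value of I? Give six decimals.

-0.119136

Rules hold: Σm=0, L=16 even, 2≤6≤10.
N = 13·9·13 = 1521
Δ = 4!·8!·4!/17! = 1/15315300
Racah Σ t=0..4: t=0:+1/829440 t=1:−1/25920 t=2:+1/9216 t=3:−1/25920 t=4:+1/829440 = 7/207360
⇒ 3j(6 4 6; 0 0 0)² = 28/2431, sgn +1
Racah Σ t=3..3: t=3:−1/5806080 = -1/5806080
⇒ 3j(6 4 6; 3 3 -6)² = 9/884, sgn -1
4πI² = N·(3j₀)²·(3jₘ)² = 567/3179
I = -1·√(0.178358/4π) = -0.11913554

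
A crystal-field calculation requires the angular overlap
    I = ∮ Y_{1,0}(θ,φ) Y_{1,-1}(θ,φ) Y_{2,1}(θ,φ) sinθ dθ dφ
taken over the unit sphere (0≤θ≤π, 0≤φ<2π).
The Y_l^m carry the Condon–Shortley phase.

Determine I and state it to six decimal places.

-0.218510

Rules hold: Σm=0, L=4 even, 0≤2≤2.
N = 3·3·5 = 45
Δ = 0!·2!·2!/5! = 1/30
Racah Σ t=0..0: t=0:+1/1 = 1/1
⇒ 3j(1 1 2; 0 0 0)² = 2/15, sgn +1
Racah Σ t=0..0: t=0:+1/2 = 1/2
⇒ 3j(1 1 2; 0 -1 1)² = 1/10, sgn -1
4πI² = N·(3j₀)²·(3jₘ)² = 3/5
I = -1·√(0.6/4π) = -0.21850969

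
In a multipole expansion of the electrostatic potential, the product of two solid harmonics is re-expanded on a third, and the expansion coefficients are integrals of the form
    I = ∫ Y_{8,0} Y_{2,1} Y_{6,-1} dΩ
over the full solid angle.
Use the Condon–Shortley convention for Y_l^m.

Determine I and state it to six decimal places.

m-sum 0 ✓  L=16 even ✓  6≤6≤10 ✓
Π(2lᵢ+1) = 17×5×13 = 1105
triangle coeff Δ(8,2,6) = 1/30940
Σ_t [2,2]: t=2:+1/2073600 = 1/2073600
(3j)²=28/1105 [(8 2 6; 0 0 0)], sign=+1
Σ_t [3,3]: t=3:−1/3628800 = -1/3628800
(3j)²=16/1105 [(8 2 6; 0 1 -1)], sign=+1
⇒ 4πI² = 448/1105
I = (+1)√(448/1105/(4π)) = 0.17961927

0.179619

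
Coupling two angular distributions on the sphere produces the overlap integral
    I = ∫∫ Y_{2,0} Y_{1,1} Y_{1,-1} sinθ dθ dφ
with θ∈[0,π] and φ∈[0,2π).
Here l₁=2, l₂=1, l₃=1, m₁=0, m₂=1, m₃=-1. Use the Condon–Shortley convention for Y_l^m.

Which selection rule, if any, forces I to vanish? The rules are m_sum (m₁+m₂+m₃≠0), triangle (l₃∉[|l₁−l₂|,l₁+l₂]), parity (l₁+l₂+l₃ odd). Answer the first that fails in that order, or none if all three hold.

none

Σmᵢ = 0  ✓
l₃∈[|l₁−l₂|,l₁+l₂]=[1,3], have l₃=1  ✓
Σlᵢ = 4 ⇒ even  ✓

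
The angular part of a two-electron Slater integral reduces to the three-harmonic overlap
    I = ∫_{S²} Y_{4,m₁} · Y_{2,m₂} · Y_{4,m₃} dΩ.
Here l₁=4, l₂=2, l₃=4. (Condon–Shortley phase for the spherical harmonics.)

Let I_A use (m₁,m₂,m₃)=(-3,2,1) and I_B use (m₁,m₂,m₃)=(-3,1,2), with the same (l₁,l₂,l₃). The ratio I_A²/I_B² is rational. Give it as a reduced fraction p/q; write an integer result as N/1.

18/25

Same 4,2,4: normalisation and zero-m 3j drop out of the ratio.
A: Δ: 2! 6! 2! / 11! → 1/13860; sum: t=2:+1/480 = 1/480; 3j²(4 2 4; -3 2 1) = Δ·Π!·Σ² = 3/110  (sign -1)
B: Δ: 2! 6! 2! / 11! → 1/13860; sum: t=1:−1/1440 t=2:+1/240 = 1/288; 3j²(4 2 4; -3 1 2) = Δ·Π!·Σ² = 5/132  (sign +1)
I_A²/I_B² = (3/110)/(5/132) = 18/25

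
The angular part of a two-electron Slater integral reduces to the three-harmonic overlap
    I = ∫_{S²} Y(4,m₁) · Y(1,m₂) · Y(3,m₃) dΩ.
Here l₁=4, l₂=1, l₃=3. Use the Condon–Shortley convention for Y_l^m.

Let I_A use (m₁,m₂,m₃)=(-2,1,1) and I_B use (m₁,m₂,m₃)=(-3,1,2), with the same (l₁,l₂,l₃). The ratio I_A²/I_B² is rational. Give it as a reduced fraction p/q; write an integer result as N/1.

Same 4,1,3: normalisation and zero-m 3j drop out of the ratio.
A: Δ: 2! 6! 0! / 9! → 1/252; sum: t=2:+1/96 = 1/96; 3j²(4 1 3; -2 1 1) = Δ·Π!·Σ² = 5/84  (sign +1)
B: Δ: 2! 6! 0! / 9! → 1/252; sum: t=2:+1/240 = 1/240; 3j²(4 1 3; -3 1 2) = Δ·Π!·Σ² = 1/12  (sign -1)
I_A²/I_B² = (5/84)/(1/12) = 5/7

5/7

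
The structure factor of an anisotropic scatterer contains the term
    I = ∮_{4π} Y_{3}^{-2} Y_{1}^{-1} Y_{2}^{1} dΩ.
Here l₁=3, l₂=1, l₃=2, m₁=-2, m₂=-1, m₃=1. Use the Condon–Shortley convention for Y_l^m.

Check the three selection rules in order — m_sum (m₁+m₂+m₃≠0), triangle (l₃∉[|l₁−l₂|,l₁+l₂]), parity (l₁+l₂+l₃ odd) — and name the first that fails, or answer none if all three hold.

azimuthal sum: -2 − 1 + 1 = -2  ✗
2 ≤ 2 ≤ 4 (triangle on l)
L = 3 + 1 + 2 = 6 (even)

m_sum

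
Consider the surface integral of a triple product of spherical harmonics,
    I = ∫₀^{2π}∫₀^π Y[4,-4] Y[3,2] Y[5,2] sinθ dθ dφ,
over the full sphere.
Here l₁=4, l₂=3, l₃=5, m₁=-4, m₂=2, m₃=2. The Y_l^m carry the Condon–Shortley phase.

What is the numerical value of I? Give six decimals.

Rules hold: Σm=0, L=12 even, 1≤5≤7.
N = 9·7·11 = 693
Δ = 2!·6!·4!/13! = 1/180180
Racah Σ t=0..2: t=0:+1/576 t=1:−1/144 t=2:+1/576 = -1/288
⇒ 3j(4 3 5; 0 0 0)² = 20/1001, sgn +1
Racah Σ t=2..2: t=2:+1/8640 = 1/8640
⇒ 3j(4 3 5; -4 2 2)² = 14/1287, sgn -1
4πI² = N·(3j₀)²·(3jₘ)² = 280/1859
I = -1·√(0.150619/4π) = -0.10947990

-0.109480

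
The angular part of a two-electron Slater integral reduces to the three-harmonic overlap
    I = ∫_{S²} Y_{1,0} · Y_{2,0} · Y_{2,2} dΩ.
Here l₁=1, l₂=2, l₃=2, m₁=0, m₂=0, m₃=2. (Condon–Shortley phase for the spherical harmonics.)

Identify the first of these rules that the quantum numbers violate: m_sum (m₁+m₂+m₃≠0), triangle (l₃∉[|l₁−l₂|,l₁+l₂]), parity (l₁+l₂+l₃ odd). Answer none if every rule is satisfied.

m₁+m₂+m₃ = 0 + 0 + 2 = 2  ✗
triangle: |1−2|=1 ≤ l₃=2 ≤ 1+2=3
parity: l₁+l₂+l₃ = 5 is odd

m_sum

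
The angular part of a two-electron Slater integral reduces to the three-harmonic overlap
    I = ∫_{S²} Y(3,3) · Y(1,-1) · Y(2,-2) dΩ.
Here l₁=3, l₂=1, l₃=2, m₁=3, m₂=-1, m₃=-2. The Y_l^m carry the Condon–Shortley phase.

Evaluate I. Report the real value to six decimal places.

-0.319865

Rules hold: Σm=0, L=6 even, 2≤2≤4.
N = 7·3·5 = 105
Δ = 2!·4!·0!/7! = 1/105
Racah Σ t=1..1: t=1:−1/4 = -1/4
⇒ 3j(3 1 2; 0 0 0)² = 3/35, sgn -1
Racah Σ t=0..0: t=0:+1/48 = 1/48
⇒ 3j(3 1 2; 3 -1 -2)² = 1/7, sgn +1
4πI² = N·(3j₀)²·(3jₘ)² = 9/7
I = -1·√(1.28571/4π) = -0.31986543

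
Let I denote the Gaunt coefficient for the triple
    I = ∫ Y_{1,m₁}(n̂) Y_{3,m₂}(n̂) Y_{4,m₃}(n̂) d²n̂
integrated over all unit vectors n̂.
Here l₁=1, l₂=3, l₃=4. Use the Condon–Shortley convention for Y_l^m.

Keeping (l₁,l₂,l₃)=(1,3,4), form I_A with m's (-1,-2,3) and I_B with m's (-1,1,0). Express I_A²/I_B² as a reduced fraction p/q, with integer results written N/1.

Shared (l₁,l₂,l₃)=(1,3,4): N and (l;000)² cancel in I_A²/I_B².
A: Δ = 0!·2!·6!/9! = 1/252; Racah Σ t=0..0: t=0:+1/240 = 1/240; ⇒ 3j(1 3 4; -1 -2 3)² = 1/12, sgn -1
B: Δ = 0!·2!·6!/9! = 1/252; Racah Σ t=0..0: t=0:+1/96 = 1/96; ⇒ 3j(1 3 4; -1 1 0)² = 1/42, sgn +1
I_A²/I_B² = (1/12)/(1/42) = 7/2

7/2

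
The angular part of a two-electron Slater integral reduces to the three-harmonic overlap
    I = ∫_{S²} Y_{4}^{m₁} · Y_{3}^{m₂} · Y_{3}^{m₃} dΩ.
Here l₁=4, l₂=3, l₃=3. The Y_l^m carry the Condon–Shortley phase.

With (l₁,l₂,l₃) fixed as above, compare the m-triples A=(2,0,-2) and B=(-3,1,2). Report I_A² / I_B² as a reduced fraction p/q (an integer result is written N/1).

3/14

Shared (l₁,l₂,l₃)=(4,3,3): N and (l;000)² cancel in I_A²/I_B².
A: Δ = 4!·4!·2!/11! = 1/34650; Racah Σ t=1..2: t=1:−1/72 t=2:+1/96 = -1/288; ⇒ 3j(4 3 3; 2 0 -2)² = 1/462, sgn +1
B: Δ = 4!·4!·2!/11! = 1/34650; Racah Σ t=3..4: t=3:−1/144 t=4:+1/288 = -1/288; ⇒ 3j(4 3 3; -3 1 2)² = 1/99, sgn +1
I_A²/I_B² = (1/462)/(1/99) = 3/14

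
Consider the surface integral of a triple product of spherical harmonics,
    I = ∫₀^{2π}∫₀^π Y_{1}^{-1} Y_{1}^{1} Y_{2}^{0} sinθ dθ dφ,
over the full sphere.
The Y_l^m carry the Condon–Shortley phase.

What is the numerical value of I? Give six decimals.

0.126157

Checks pass: Σm=0; 4 even; l₃=2∈[0,2].
(2·1+1)(2·1+1)(2·2+1) = 45
Δ: 0! 2! 2! / 5! → 1/30
sum: t=0:+1/1 = 1/1
3j²(1 1 2; 0 0 0) = Δ·Π!·Σ² = 2/15  (sign +1)
sum: t=0:+1/4 = 1/4
3j²(1 1 2; -1 1 0) = Δ·Π!·Σ² = 1/30  (sign +1)
combine: 4πI² = 45·2/15·1/30 = 1/5
take √, sign +1: I = 0.12615663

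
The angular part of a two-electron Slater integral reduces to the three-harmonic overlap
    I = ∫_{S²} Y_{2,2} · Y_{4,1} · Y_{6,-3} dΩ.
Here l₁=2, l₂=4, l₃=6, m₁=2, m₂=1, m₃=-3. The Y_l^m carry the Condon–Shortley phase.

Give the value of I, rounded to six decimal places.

Checks pass: Σm=0; 12 even; l₃=6∈[2,6].
(2·2+1)(2·4+1)(2·6+1) = 585
Δ: 0! 4! 8! / 13! → 1/6435
sum: t=0:+1/2304 = 1/2304
3j²(2 4 6; 0 0 0) = Δ·Π!·Σ² = 5/143  (sign +1)
sum: t=0:+1/17280 = 1/17280
3j²(2 4 6; 2 1 -3) = Δ·Π!·Σ² = 14/715  (sign -1)
combine: 4πI² = 585·5/143·14/715 = 630/1573
take √, sign -1: I = -0.17852580

-0.178526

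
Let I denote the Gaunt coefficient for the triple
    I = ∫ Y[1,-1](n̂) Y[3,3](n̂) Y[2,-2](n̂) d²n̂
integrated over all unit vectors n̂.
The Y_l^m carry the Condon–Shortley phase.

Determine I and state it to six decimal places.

Checks pass: Σm=0; 6 even; l₃=2∈[2,4].
(2·1+1)(2·3+1)(2·2+1) = 105
Δ: 2! 0! 4! / 7! → 1/105
sum: t=1:−1/4 = -1/4
3j²(1 3 2; 0 0 0) = Δ·Π!·Σ² = 3/35  (sign -1)
sum: t=2:+1/48 = 1/48
3j²(1 3 2; -1 3 -2) = Δ·Π!·Σ² = 1/7  (sign +1)
combine: 4πI² = 105·3/35·1/7 = 9/7
take √, sign -1: I = -0.31986543

-0.319865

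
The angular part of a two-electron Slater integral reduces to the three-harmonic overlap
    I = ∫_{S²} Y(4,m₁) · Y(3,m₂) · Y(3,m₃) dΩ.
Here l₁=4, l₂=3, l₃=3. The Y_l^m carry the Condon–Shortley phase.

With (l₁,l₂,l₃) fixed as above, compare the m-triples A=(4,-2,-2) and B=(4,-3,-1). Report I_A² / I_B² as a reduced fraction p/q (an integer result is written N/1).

Shared (l₁,l₂,l₃)=(4,3,3): N and (l;000)² cancel in I_A²/I_B².
A: Δ = 4!·4!·2!/11! = 1/34650; Racah Σ t=0..0: t=0:+1/576 = 1/576; ⇒ 3j(4 3 3; 4 -2 -2)² = 5/99, sgn -1
B: Δ = 4!·4!·2!/11! = 1/34650; Racah Σ t=0..0: t=0:+1/1152 = 1/1152; ⇒ 3j(4 3 3; 4 -3 -1)² = 1/33, sgn +1
I_A²/I_B² = (5/99)/(1/33) = 5/3

5/3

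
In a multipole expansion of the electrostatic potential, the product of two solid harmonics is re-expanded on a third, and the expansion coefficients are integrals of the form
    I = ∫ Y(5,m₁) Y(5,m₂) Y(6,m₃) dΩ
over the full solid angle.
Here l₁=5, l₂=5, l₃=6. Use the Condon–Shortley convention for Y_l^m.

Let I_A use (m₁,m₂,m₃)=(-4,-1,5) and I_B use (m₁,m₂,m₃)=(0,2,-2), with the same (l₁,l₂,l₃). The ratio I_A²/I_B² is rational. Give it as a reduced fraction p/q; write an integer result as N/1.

2673/200

l's match ⇒ only the (l;m) 3-j factors differ between A and B.
A: triangle coeff Δ(5,5,6) = 1/28588560; Σ_t [3,4]: t=3:−1/518400 t=4:+1/2073600 = -1/691200; (3j)²=81/4420 [(5 5 6; -4 -1 5)], sign=+1
B: triangle coeff Δ(5,5,6) = 1/28588560; Σ_t [1,4]: t=1:−1/207360 t=2:+1/17280 t=3:−1/13824 t=4:+1/103680 = -1/103680; (3j)²=10/7293 [(5 5 6; 0 2 -2)], sign=-1
I_A²/I_B² = (81/4420)/(10/7293) = 2673/200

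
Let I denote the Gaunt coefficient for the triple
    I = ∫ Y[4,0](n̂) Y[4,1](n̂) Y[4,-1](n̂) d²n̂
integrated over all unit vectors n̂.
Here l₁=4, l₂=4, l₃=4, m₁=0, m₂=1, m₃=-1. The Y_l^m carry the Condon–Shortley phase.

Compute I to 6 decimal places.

-0.068481

Rules hold: Σm=0, L=12 even, 0≤4≤8.
N = 9·9·9 = 729
Δ = 4!·4!·4!/13! = 1/450450
Racah Σ t=0..4: t=0:+1/13824 t=1:−1/216 t=2:+1/64 t=3:−1/216 t=4:+1/13824 = 5/768
⇒ 3j(4 4 4; 0 0 0)² = 18/1001, sgn +1
Racah Σ t=1..4: t=1:−1/864 t=2:+1/96 t=3:−1/144 t=4:+1/3456 = 1/384
⇒ 3j(4 4 4; 0 1 -1)² = 9/2002, sgn -1
4πI² = N·(3j₀)²·(3jₘ)² = 59049/1002001
I = -1·√(0.0589311/4π) = -0.06848055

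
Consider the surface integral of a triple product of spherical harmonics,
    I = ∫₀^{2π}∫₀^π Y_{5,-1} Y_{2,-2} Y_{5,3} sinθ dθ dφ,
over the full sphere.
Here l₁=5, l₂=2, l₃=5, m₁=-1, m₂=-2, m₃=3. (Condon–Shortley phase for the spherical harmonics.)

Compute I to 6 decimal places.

0.171169

m-sum 0 ✓  L=12 even ✓  3≤5≤7 ✓
Π(2lᵢ+1) = 11×5×11 = 605
triangle coeff Δ(5,2,5) = 1/38610
Σ_t [0,2]: t=0:+1/2880 t=1:−1/576 t=2:+1/2880 = -1/960
(3j)²=10/429 [(5 2 5; 0 0 0)], sign=+1
Σ_t [0,0]: t=0:+1/5760 = 1/5760
(3j)²=56/2145 [(5 2 5; -1 -2 3)], sign=+1
⇒ 4πI² = 560/1521
I = (+1)√(560/1521/(4π)) = 0.17116875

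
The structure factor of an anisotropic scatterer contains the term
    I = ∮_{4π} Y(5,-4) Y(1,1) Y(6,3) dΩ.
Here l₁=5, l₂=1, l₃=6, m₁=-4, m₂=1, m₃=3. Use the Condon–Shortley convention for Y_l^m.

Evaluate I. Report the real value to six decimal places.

Rules hold: Σm=0, L=12 even, 4≤6≤6.
N = 11·3·13 = 429
Δ = 0!·10!·2!/13! = 1/858
Racah Σ t=0..0: t=0:+1/14400 = 1/14400
⇒ 3j(5 1 6; 0 0 0)² = 6/143, sgn +1
Racah Σ t=0..0: t=0:+1/725760 = 1/725760
⇒ 3j(5 1 6; -4 1 3)² = 1/286, sgn -1
4πI² = N·(3j₀)²·(3jₘ)² = 9/143
I = -1·√(0.0629371/4π) = -0.07076985

-0.070770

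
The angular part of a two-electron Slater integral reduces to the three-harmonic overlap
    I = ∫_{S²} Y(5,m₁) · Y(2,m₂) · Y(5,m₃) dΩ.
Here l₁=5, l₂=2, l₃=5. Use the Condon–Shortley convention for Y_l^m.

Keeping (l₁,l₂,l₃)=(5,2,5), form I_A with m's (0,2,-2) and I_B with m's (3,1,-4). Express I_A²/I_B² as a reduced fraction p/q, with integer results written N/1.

20/21

l's match ⇒ only the (l;m) 3-j factors differ between A and B.
A: triangle coeff Δ(5,2,5) = 1/38610; Σ_t [2,2]: t=2:+1/2880 = 1/2880; (3j)²=14/429 [(5 2 5; 0 2 -2)], sign=-1
B: triangle coeff Δ(5,2,5) = 1/38610; Σ_t [1,2]: t=1:−1/10080 t=2:+1/80640 = -1/11520; (3j)²=49/1430 [(5 2 5; 3 1 -4)], sign=+1
I_A²/I_B² = (14/429)/(49/1430) = 20/21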